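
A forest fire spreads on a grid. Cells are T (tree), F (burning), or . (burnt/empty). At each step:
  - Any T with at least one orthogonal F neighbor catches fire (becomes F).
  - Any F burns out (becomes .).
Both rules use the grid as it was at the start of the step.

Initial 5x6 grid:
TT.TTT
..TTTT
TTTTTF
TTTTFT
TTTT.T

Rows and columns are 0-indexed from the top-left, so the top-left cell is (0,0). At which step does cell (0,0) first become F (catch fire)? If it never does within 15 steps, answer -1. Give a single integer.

Step 1: cell (0,0)='T' (+4 fires, +2 burnt)
Step 2: cell (0,0)='T' (+6 fires, +4 burnt)
Step 3: cell (0,0)='T' (+5 fires, +6 burnt)
Step 4: cell (0,0)='T' (+5 fires, +5 burnt)
Step 5: cell (0,0)='T' (+2 fires, +5 burnt)
Step 6: cell (0,0)='T' (+0 fires, +2 burnt)
  fire out at step 6
Target never catches fire within 15 steps

-1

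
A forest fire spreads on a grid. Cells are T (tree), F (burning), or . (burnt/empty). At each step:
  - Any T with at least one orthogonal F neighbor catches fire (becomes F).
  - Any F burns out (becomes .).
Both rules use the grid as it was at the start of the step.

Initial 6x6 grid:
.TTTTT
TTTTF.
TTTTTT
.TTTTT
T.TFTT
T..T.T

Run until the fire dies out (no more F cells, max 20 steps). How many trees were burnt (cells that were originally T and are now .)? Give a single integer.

Answer: 25

Derivation:
Step 1: +7 fires, +2 burnt (F count now 7)
Step 2: +8 fires, +7 burnt (F count now 8)
Step 3: +6 fires, +8 burnt (F count now 6)
Step 4: +3 fires, +6 burnt (F count now 3)
Step 5: +1 fires, +3 burnt (F count now 1)
Step 6: +0 fires, +1 burnt (F count now 0)
Fire out after step 6
Initially T: 27, now '.': 34
Total burnt (originally-T cells now '.'): 25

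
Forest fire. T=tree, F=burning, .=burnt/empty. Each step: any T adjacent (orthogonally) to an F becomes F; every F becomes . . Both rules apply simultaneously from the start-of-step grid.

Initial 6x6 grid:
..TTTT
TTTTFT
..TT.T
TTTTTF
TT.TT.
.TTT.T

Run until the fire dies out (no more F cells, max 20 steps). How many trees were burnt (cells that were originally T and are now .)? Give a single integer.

Step 1: +5 fires, +2 burnt (F count now 5)
Step 2: +6 fires, +5 burnt (F count now 6)
Step 3: +5 fires, +6 burnt (F count now 5)
Step 4: +3 fires, +5 burnt (F count now 3)
Step 5: +3 fires, +3 burnt (F count now 3)
Step 6: +2 fires, +3 burnt (F count now 2)
Step 7: +0 fires, +2 burnt (F count now 0)
Fire out after step 7
Initially T: 25, now '.': 35
Total burnt (originally-T cells now '.'): 24

Answer: 24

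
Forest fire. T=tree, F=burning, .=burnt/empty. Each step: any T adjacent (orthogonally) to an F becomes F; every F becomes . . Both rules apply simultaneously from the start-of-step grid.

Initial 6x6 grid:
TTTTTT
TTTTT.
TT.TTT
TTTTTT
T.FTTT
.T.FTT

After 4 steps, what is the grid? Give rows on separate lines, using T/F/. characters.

Step 1: 3 trees catch fire, 2 burn out
  TTTTTT
  TTTTT.
  TT.TTT
  TTFTTT
  T..FTT
  .T..FT
Step 2: 4 trees catch fire, 3 burn out
  TTTTTT
  TTTTT.
  TT.TTT
  TF.FTT
  T...FT
  .T...F
Step 3: 5 trees catch fire, 4 burn out
  TTTTTT
  TTTTT.
  TF.FTT
  F...FT
  T....F
  .T....
Step 4: 6 trees catch fire, 5 burn out
  TTTTTT
  TFTFT.
  F...FT
  .....F
  F.....
  .T....

TTTTTT
TFTFT.
F...FT
.....F
F.....
.T....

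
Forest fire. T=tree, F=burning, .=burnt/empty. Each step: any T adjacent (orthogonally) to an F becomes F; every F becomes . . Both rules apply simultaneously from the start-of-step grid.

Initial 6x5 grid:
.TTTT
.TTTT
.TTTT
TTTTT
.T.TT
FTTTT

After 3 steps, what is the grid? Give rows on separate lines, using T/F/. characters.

Step 1: 1 trees catch fire, 1 burn out
  .TTTT
  .TTTT
  .TTTT
  TTTTT
  .T.TT
  .FTTT
Step 2: 2 trees catch fire, 1 burn out
  .TTTT
  .TTTT
  .TTTT
  TTTTT
  .F.TT
  ..FTT
Step 3: 2 trees catch fire, 2 burn out
  .TTTT
  .TTTT
  .TTTT
  TFTTT
  ...TT
  ...FT

.TTTT
.TTTT
.TTTT
TFTTT
...TT
...FT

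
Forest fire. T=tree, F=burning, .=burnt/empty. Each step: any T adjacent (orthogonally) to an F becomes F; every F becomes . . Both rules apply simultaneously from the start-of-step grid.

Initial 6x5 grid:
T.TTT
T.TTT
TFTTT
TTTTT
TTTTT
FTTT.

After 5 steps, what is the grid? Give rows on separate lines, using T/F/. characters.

Step 1: 5 trees catch fire, 2 burn out
  T.TTT
  T.TTT
  F.FTT
  TFTTT
  FTTTT
  .FTT.
Step 2: 7 trees catch fire, 5 burn out
  T.TTT
  F.FTT
  ...FT
  F.FTT
  .FTTT
  ..FT.
Step 3: 7 trees catch fire, 7 burn out
  F.FTT
  ...FT
  ....F
  ...FT
  ..FTT
  ...F.
Step 4: 4 trees catch fire, 7 burn out
  ...FT
  ....F
  .....
  ....F
  ...FT
  .....
Step 5: 2 trees catch fire, 4 burn out
  ....F
  .....
  .....
  .....
  ....F
  .....

....F
.....
.....
.....
....F
.....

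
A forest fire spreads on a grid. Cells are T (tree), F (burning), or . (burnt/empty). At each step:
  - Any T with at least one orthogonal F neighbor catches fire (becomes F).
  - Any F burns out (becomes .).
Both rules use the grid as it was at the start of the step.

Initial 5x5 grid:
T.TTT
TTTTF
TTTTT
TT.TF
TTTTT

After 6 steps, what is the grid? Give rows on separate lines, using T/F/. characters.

Step 1: 5 trees catch fire, 2 burn out
  T.TTF
  TTTF.
  TTTTF
  TT.F.
  TTTTF
Step 2: 4 trees catch fire, 5 burn out
  T.TF.
  TTF..
  TTTF.
  TT...
  TTTF.
Step 3: 4 trees catch fire, 4 burn out
  T.F..
  TF...
  TTF..
  TT...
  TTF..
Step 4: 3 trees catch fire, 4 burn out
  T....
  F....
  TF...
  TT...
  TF...
Step 5: 4 trees catch fire, 3 burn out
  F....
  .....
  F....
  TF...
  F....
Step 6: 1 trees catch fire, 4 burn out
  .....
  .....
  .....
  F....
  .....

.....
.....
.....
F....
.....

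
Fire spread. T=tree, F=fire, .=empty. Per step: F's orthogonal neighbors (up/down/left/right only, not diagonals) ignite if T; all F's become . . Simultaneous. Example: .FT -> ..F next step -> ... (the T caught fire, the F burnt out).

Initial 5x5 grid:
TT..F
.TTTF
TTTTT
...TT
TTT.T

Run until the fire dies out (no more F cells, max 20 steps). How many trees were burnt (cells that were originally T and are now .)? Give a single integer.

Answer: 13

Derivation:
Step 1: +2 fires, +2 burnt (F count now 2)
Step 2: +3 fires, +2 burnt (F count now 3)
Step 3: +4 fires, +3 burnt (F count now 4)
Step 4: +2 fires, +4 burnt (F count now 2)
Step 5: +2 fires, +2 burnt (F count now 2)
Step 6: +0 fires, +2 burnt (F count now 0)
Fire out after step 6
Initially T: 16, now '.': 22
Total burnt (originally-T cells now '.'): 13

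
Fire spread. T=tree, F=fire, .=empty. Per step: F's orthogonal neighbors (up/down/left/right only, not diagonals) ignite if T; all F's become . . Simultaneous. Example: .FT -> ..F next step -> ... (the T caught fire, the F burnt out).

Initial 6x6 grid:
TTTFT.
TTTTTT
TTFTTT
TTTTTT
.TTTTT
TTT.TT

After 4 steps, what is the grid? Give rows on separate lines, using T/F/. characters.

Step 1: 7 trees catch fire, 2 burn out
  TTF.F.
  TTFFTT
  TF.FTT
  TTFTTT
  .TTTTT
  TTT.TT
Step 2: 8 trees catch fire, 7 burn out
  TF....
  TF..FT
  F...FT
  TF.FTT
  .TFTTT
  TTT.TT
Step 3: 9 trees catch fire, 8 burn out
  F.....
  F....F
  .....F
  F...FT
  .F.FTT
  TTF.TT
Step 4: 3 trees catch fire, 9 burn out
  ......
  ......
  ......
  .....F
  ....FT
  TF..TT

......
......
......
.....F
....FT
TF..TT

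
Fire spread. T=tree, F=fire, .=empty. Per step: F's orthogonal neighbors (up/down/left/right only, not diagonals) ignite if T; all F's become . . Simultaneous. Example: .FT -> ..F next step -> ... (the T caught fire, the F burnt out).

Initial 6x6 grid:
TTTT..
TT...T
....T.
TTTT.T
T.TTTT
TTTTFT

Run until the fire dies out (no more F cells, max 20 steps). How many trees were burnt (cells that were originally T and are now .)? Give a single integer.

Answer: 15

Derivation:
Step 1: +3 fires, +1 burnt (F count now 3)
Step 2: +3 fires, +3 burnt (F count now 3)
Step 3: +4 fires, +3 burnt (F count now 4)
Step 4: +2 fires, +4 burnt (F count now 2)
Step 5: +2 fires, +2 burnt (F count now 2)
Step 6: +1 fires, +2 burnt (F count now 1)
Step 7: +0 fires, +1 burnt (F count now 0)
Fire out after step 7
Initially T: 23, now '.': 28
Total burnt (originally-T cells now '.'): 15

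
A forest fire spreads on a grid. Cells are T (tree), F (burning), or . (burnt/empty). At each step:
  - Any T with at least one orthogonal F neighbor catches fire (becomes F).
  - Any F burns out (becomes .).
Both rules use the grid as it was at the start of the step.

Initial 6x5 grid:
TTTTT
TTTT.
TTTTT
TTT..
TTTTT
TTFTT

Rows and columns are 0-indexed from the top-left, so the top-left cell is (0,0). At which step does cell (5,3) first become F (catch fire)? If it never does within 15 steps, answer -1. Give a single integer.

Step 1: cell (5,3)='F' (+3 fires, +1 burnt)
  -> target ignites at step 1
Step 2: cell (5,3)='.' (+5 fires, +3 burnt)
Step 3: cell (5,3)='.' (+4 fires, +5 burnt)
Step 4: cell (5,3)='.' (+4 fires, +4 burnt)
Step 5: cell (5,3)='.' (+5 fires, +4 burnt)
Step 6: cell (5,3)='.' (+3 fires, +5 burnt)
Step 7: cell (5,3)='.' (+2 fires, +3 burnt)
Step 8: cell (5,3)='.' (+0 fires, +2 burnt)
  fire out at step 8

1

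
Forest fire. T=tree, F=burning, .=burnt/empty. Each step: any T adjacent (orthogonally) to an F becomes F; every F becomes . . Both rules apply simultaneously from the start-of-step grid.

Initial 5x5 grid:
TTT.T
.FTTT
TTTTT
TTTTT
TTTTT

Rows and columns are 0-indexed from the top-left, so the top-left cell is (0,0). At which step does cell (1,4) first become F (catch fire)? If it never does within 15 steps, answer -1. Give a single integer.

Step 1: cell (1,4)='T' (+3 fires, +1 burnt)
Step 2: cell (1,4)='T' (+6 fires, +3 burnt)
Step 3: cell (1,4)='F' (+5 fires, +6 burnt)
  -> target ignites at step 3
Step 4: cell (1,4)='.' (+5 fires, +5 burnt)
Step 5: cell (1,4)='.' (+2 fires, +5 burnt)
Step 6: cell (1,4)='.' (+1 fires, +2 burnt)
Step 7: cell (1,4)='.' (+0 fires, +1 burnt)
  fire out at step 7

3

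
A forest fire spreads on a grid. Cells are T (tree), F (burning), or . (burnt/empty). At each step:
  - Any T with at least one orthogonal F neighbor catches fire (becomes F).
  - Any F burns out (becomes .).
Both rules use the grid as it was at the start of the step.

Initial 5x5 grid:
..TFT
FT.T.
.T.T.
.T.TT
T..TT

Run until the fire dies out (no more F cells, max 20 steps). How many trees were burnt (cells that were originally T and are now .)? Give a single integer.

Step 1: +4 fires, +2 burnt (F count now 4)
Step 2: +2 fires, +4 burnt (F count now 2)
Step 3: +2 fires, +2 burnt (F count now 2)
Step 4: +2 fires, +2 burnt (F count now 2)
Step 5: +1 fires, +2 burnt (F count now 1)
Step 6: +0 fires, +1 burnt (F count now 0)
Fire out after step 6
Initially T: 12, now '.': 24
Total burnt (originally-T cells now '.'): 11

Answer: 11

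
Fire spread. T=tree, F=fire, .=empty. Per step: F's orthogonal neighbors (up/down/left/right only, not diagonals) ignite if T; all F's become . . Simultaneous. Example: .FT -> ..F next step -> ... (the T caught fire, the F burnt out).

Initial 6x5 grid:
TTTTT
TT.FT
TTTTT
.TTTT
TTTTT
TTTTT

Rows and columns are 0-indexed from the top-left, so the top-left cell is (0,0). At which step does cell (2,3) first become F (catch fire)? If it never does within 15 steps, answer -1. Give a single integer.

Step 1: cell (2,3)='F' (+3 fires, +1 burnt)
  -> target ignites at step 1
Step 2: cell (2,3)='.' (+5 fires, +3 burnt)
Step 3: cell (2,3)='.' (+5 fires, +5 burnt)
Step 4: cell (2,3)='.' (+7 fires, +5 burnt)
Step 5: cell (2,3)='.' (+4 fires, +7 burnt)
Step 6: cell (2,3)='.' (+2 fires, +4 burnt)
Step 7: cell (2,3)='.' (+1 fires, +2 burnt)
Step 8: cell (2,3)='.' (+0 fires, +1 burnt)
  fire out at step 8

1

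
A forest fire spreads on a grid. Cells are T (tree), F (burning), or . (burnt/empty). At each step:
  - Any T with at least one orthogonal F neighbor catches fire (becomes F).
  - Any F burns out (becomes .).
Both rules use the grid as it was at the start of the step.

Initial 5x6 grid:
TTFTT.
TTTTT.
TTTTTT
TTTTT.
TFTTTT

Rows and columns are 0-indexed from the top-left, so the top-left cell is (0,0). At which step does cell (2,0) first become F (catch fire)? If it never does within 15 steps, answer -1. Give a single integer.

Step 1: cell (2,0)='T' (+6 fires, +2 burnt)
Step 2: cell (2,0)='T' (+9 fires, +6 burnt)
Step 3: cell (2,0)='F' (+6 fires, +9 burnt)
  -> target ignites at step 3
Step 4: cell (2,0)='.' (+3 fires, +6 burnt)
Step 5: cell (2,0)='.' (+1 fires, +3 burnt)
Step 6: cell (2,0)='.' (+0 fires, +1 burnt)
  fire out at step 6

3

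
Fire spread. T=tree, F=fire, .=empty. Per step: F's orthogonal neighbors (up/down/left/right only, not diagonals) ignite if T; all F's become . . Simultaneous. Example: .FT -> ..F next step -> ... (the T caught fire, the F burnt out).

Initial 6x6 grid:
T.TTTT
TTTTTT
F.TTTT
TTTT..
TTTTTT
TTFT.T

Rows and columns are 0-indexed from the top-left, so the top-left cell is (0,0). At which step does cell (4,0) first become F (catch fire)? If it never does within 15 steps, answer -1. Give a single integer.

Step 1: cell (4,0)='T' (+5 fires, +2 burnt)
Step 2: cell (4,0)='F' (+8 fires, +5 burnt)
  -> target ignites at step 2
Step 3: cell (4,0)='.' (+4 fires, +8 burnt)
Step 4: cell (4,0)='.' (+4 fires, +4 burnt)
Step 5: cell (4,0)='.' (+4 fires, +4 burnt)
Step 6: cell (4,0)='.' (+3 fires, +4 burnt)
Step 7: cell (4,0)='.' (+1 fires, +3 burnt)
Step 8: cell (4,0)='.' (+0 fires, +1 burnt)
  fire out at step 8

2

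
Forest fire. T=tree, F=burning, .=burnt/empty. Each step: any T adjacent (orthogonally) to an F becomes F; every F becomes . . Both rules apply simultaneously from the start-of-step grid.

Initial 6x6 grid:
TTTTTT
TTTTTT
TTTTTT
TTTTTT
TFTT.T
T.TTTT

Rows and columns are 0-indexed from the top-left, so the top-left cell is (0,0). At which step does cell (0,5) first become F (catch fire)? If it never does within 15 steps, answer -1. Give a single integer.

Step 1: cell (0,5)='T' (+3 fires, +1 burnt)
Step 2: cell (0,5)='T' (+6 fires, +3 burnt)
Step 3: cell (0,5)='T' (+5 fires, +6 burnt)
Step 4: cell (0,5)='T' (+6 fires, +5 burnt)
Step 5: cell (0,5)='T' (+6 fires, +6 burnt)
Step 6: cell (0,5)='T' (+4 fires, +6 burnt)
Step 7: cell (0,5)='T' (+2 fires, +4 burnt)
Step 8: cell (0,5)='F' (+1 fires, +2 burnt)
  -> target ignites at step 8
Step 9: cell (0,5)='.' (+0 fires, +1 burnt)
  fire out at step 9

8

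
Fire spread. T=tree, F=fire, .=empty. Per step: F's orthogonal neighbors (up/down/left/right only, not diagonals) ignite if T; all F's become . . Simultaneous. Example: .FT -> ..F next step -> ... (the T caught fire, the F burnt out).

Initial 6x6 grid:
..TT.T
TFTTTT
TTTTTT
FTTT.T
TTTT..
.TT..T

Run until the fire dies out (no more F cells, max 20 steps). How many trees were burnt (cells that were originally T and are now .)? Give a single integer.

Answer: 24

Derivation:
Step 1: +6 fires, +2 burnt (F count now 6)
Step 2: +5 fires, +6 burnt (F count now 5)
Step 3: +6 fires, +5 burnt (F count now 6)
Step 4: +4 fires, +6 burnt (F count now 4)
Step 5: +2 fires, +4 burnt (F count now 2)
Step 6: +1 fires, +2 burnt (F count now 1)
Step 7: +0 fires, +1 burnt (F count now 0)
Fire out after step 7
Initially T: 25, now '.': 35
Total burnt (originally-T cells now '.'): 24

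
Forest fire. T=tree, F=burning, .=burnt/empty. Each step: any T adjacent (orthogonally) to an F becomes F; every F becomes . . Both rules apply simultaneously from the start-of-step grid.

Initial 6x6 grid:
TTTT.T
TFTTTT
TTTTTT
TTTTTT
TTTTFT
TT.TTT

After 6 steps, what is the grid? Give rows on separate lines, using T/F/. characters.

Step 1: 8 trees catch fire, 2 burn out
  TFTT.T
  F.FTTT
  TFTTTT
  TTTTFT
  TTTF.F
  TT.TFT
Step 2: 12 trees catch fire, 8 burn out
  F.FT.T
  ...FTT
  F.FTFT
  TFTF.F
  TTF...
  TT.F.F
Step 3: 7 trees catch fire, 12 burn out
  ...F.T
  ....FT
  ...F.F
  F.F...
  TF....
  TT....
Step 4: 3 trees catch fire, 7 burn out
  .....T
  .....F
  ......
  ......
  F.....
  TF....
Step 5: 2 trees catch fire, 3 burn out
  .....F
  ......
  ......
  ......
  ......
  F.....
Step 6: 0 trees catch fire, 2 burn out
  ......
  ......
  ......
  ......
  ......
  ......

......
......
......
......
......
......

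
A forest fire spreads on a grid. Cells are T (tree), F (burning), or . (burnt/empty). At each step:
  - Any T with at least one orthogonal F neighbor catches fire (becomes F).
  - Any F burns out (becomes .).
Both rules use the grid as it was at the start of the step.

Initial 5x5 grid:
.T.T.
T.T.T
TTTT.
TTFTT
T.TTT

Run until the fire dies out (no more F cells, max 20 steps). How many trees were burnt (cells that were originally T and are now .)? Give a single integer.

Step 1: +4 fires, +1 burnt (F count now 4)
Step 2: +6 fires, +4 burnt (F count now 6)
Step 3: +3 fires, +6 burnt (F count now 3)
Step 4: +1 fires, +3 burnt (F count now 1)
Step 5: +0 fires, +1 burnt (F count now 0)
Fire out after step 5
Initially T: 17, now '.': 22
Total burnt (originally-T cells now '.'): 14

Answer: 14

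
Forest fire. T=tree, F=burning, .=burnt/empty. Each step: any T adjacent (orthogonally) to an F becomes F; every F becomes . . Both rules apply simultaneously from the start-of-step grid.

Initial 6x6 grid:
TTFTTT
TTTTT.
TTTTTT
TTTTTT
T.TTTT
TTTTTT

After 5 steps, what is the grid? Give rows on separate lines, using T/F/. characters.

Step 1: 3 trees catch fire, 1 burn out
  TF.FTT
  TTFTT.
  TTTTTT
  TTTTTT
  T.TTTT
  TTTTTT
Step 2: 5 trees catch fire, 3 burn out
  F...FT
  TF.FT.
  TTFTTT
  TTTTTT
  T.TTTT
  TTTTTT
Step 3: 6 trees catch fire, 5 burn out
  .....F
  F...F.
  TF.FTT
  TTFTTT
  T.TTTT
  TTTTTT
Step 4: 5 trees catch fire, 6 burn out
  ......
  ......
  F...FT
  TF.FTT
  T.FTTT
  TTTTTT
Step 5: 5 trees catch fire, 5 burn out
  ......
  ......
  .....F
  F...FT
  T..FTT
  TTFTTT

......
......
.....F
F...FT
T..FTT
TTFTTT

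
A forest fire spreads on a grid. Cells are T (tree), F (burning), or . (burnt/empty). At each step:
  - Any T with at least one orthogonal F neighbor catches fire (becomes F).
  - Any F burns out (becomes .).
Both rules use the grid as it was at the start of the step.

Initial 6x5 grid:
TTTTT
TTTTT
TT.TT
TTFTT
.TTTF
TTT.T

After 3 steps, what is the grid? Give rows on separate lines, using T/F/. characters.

Step 1: 6 trees catch fire, 2 burn out
  TTTTT
  TTTTT
  TT.TT
  TF.FF
  .TFF.
  TTT.F
Step 2: 6 trees catch fire, 6 burn out
  TTTTT
  TTTTT
  TF.FF
  F....
  .F...
  TTF..
Step 3: 5 trees catch fire, 6 burn out
  TTTTT
  TFTFF
  F....
  .....
  .....
  TF...

TTTTT
TFTFF
F....
.....
.....
TF...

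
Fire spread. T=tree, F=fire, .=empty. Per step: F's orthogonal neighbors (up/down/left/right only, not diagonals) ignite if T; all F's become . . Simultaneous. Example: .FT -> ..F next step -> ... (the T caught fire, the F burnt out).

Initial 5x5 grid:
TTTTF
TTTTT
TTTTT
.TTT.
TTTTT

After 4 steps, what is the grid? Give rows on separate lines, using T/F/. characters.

Step 1: 2 trees catch fire, 1 burn out
  TTTF.
  TTTTF
  TTTTT
  .TTT.
  TTTTT
Step 2: 3 trees catch fire, 2 burn out
  TTF..
  TTTF.
  TTTTF
  .TTT.
  TTTTT
Step 3: 3 trees catch fire, 3 burn out
  TF...
  TTF..
  TTTF.
  .TTT.
  TTTTT
Step 4: 4 trees catch fire, 3 burn out
  F....
  TF...
  TTF..
  .TTF.
  TTTTT

F....
TF...
TTF..
.TTF.
TTTTT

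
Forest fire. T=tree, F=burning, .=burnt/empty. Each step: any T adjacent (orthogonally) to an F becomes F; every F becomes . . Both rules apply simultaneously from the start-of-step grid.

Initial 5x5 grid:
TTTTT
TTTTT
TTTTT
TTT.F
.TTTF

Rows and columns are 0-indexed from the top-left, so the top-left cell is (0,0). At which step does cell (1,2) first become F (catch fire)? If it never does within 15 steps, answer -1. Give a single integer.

Step 1: cell (1,2)='T' (+2 fires, +2 burnt)
Step 2: cell (1,2)='T' (+3 fires, +2 burnt)
Step 3: cell (1,2)='T' (+5 fires, +3 burnt)
Step 4: cell (1,2)='F' (+4 fires, +5 burnt)
  -> target ignites at step 4
Step 5: cell (1,2)='.' (+4 fires, +4 burnt)
Step 6: cell (1,2)='.' (+2 fires, +4 burnt)
Step 7: cell (1,2)='.' (+1 fires, +2 burnt)
Step 8: cell (1,2)='.' (+0 fires, +1 burnt)
  fire out at step 8

4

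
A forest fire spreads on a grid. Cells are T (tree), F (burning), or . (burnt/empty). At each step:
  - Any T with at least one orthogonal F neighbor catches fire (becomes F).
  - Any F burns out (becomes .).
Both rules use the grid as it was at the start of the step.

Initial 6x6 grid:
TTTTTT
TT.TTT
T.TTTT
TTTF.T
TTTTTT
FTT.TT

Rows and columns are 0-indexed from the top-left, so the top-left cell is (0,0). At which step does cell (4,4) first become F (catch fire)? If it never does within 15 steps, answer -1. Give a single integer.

Step 1: cell (4,4)='T' (+5 fires, +2 burnt)
Step 2: cell (4,4)='F' (+9 fires, +5 burnt)
  -> target ignites at step 2
Step 3: cell (4,4)='.' (+6 fires, +9 burnt)
Step 4: cell (4,4)='.' (+6 fires, +6 burnt)
Step 5: cell (4,4)='.' (+4 fires, +6 burnt)
Step 6: cell (4,4)='.' (+0 fires, +4 burnt)
  fire out at step 6

2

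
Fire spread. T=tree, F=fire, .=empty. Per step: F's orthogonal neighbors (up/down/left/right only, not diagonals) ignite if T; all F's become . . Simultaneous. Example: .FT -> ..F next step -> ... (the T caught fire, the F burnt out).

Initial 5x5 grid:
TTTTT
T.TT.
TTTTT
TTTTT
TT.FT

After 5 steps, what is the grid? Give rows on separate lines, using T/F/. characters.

Step 1: 2 trees catch fire, 1 burn out
  TTTTT
  T.TT.
  TTTTT
  TTTFT
  TT..F
Step 2: 3 trees catch fire, 2 burn out
  TTTTT
  T.TT.
  TTTFT
  TTF.F
  TT...
Step 3: 4 trees catch fire, 3 burn out
  TTTTT
  T.TF.
  TTF.F
  TF...
  TT...
Step 4: 5 trees catch fire, 4 burn out
  TTTFT
  T.F..
  TF...
  F....
  TF...
Step 5: 4 trees catch fire, 5 burn out
  TTF.F
  T....
  F....
  .....
  F....

TTF.F
T....
F....
.....
F....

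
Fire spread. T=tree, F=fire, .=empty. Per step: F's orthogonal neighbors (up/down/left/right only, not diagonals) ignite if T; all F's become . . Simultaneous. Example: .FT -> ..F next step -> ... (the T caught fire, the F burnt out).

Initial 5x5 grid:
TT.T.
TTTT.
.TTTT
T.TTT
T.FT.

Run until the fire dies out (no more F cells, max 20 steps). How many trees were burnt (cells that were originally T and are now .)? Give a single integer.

Step 1: +2 fires, +1 burnt (F count now 2)
Step 2: +2 fires, +2 burnt (F count now 2)
Step 3: +4 fires, +2 burnt (F count now 4)
Step 4: +3 fires, +4 burnt (F count now 3)
Step 5: +3 fires, +3 burnt (F count now 3)
Step 6: +1 fires, +3 burnt (F count now 1)
Step 7: +0 fires, +1 burnt (F count now 0)
Fire out after step 7
Initially T: 17, now '.': 23
Total burnt (originally-T cells now '.'): 15

Answer: 15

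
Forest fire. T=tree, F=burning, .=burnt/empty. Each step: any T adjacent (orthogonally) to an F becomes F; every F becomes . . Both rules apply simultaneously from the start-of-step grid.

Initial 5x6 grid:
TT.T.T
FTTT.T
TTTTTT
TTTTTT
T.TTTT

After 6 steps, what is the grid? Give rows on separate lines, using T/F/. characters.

Step 1: 3 trees catch fire, 1 burn out
  FT.T.T
  .FTT.T
  FTTTTT
  TTTTTT
  T.TTTT
Step 2: 4 trees catch fire, 3 burn out
  .F.T.T
  ..FT.T
  .FTTTT
  FTTTTT
  T.TTTT
Step 3: 4 trees catch fire, 4 burn out
  ...T.T
  ...F.T
  ..FTTT
  .FTTTT
  F.TTTT
Step 4: 3 trees catch fire, 4 burn out
  ...F.T
  .....T
  ...FTT
  ..FTTT
  ..TTTT
Step 5: 3 trees catch fire, 3 burn out
  .....T
  .....T
  ....FT
  ...FTT
  ..FTTT
Step 6: 3 trees catch fire, 3 burn out
  .....T
  .....T
  .....F
  ....FT
  ...FTT

.....T
.....T
.....F
....FT
...FTT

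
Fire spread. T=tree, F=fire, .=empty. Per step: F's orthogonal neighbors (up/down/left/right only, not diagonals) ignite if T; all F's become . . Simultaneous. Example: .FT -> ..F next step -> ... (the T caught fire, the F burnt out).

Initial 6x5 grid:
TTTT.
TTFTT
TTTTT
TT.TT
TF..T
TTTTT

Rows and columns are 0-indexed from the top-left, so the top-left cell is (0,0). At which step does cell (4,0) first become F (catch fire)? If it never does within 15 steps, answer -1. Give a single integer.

Step 1: cell (4,0)='F' (+7 fires, +2 burnt)
  -> target ignites at step 1
Step 2: cell (4,0)='.' (+9 fires, +7 burnt)
Step 3: cell (4,0)='.' (+5 fires, +9 burnt)
Step 4: cell (4,0)='.' (+2 fires, +5 burnt)
Step 5: cell (4,0)='.' (+1 fires, +2 burnt)
Step 6: cell (4,0)='.' (+0 fires, +1 burnt)
  fire out at step 6

1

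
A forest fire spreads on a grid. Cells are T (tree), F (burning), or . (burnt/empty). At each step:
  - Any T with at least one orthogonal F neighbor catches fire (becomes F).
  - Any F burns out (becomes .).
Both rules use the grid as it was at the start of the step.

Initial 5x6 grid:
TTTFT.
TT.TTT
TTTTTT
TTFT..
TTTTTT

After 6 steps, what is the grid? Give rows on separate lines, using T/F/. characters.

Step 1: 7 trees catch fire, 2 burn out
  TTF.F.
  TT.FTT
  TTFTTT
  TF.F..
  TTFTTT
Step 2: 7 trees catch fire, 7 burn out
  TF....
  TT..FT
  TF.FTT
  F.....
  TF.FTT
Step 3: 7 trees catch fire, 7 burn out
  F.....
  TF...F
  F...FT
  ......
  F...FT
Step 4: 3 trees catch fire, 7 burn out
  ......
  F.....
  .....F
  ......
  .....F
Step 5: 0 trees catch fire, 3 burn out
  ......
  ......
  ......
  ......
  ......
Step 6: 0 trees catch fire, 0 burn out
  ......
  ......
  ......
  ......
  ......

......
......
......
......
......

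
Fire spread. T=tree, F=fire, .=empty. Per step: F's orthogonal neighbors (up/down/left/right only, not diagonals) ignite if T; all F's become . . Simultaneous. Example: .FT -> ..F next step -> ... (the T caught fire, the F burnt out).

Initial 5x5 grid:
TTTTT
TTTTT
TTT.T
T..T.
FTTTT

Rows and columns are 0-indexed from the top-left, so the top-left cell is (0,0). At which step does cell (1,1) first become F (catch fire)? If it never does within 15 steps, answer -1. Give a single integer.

Step 1: cell (1,1)='T' (+2 fires, +1 burnt)
Step 2: cell (1,1)='T' (+2 fires, +2 burnt)
Step 3: cell (1,1)='T' (+3 fires, +2 burnt)
Step 4: cell (1,1)='F' (+5 fires, +3 burnt)
  -> target ignites at step 4
Step 5: cell (1,1)='.' (+2 fires, +5 burnt)
Step 6: cell (1,1)='.' (+2 fires, +2 burnt)
Step 7: cell (1,1)='.' (+2 fires, +2 burnt)
Step 8: cell (1,1)='.' (+2 fires, +2 burnt)
Step 9: cell (1,1)='.' (+0 fires, +2 burnt)
  fire out at step 9

4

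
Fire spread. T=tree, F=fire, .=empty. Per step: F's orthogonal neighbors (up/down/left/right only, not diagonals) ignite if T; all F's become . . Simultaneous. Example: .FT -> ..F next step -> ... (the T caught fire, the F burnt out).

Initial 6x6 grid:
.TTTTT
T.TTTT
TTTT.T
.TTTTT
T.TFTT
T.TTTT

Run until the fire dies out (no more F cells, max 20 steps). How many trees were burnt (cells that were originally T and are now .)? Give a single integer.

Answer: 27

Derivation:
Step 1: +4 fires, +1 burnt (F count now 4)
Step 2: +6 fires, +4 burnt (F count now 6)
Step 3: +5 fires, +6 burnt (F count now 5)
Step 4: +5 fires, +5 burnt (F count now 5)
Step 5: +4 fires, +5 burnt (F count now 4)
Step 6: +3 fires, +4 burnt (F count now 3)
Step 7: +0 fires, +3 burnt (F count now 0)
Fire out after step 7
Initially T: 29, now '.': 34
Total burnt (originally-T cells now '.'): 27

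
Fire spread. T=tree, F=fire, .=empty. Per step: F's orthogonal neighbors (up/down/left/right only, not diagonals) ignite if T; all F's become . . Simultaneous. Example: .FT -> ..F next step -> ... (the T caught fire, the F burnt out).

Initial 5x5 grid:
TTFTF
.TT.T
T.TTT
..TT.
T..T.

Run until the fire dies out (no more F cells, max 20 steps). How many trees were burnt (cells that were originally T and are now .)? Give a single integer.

Answer: 12

Derivation:
Step 1: +4 fires, +2 burnt (F count now 4)
Step 2: +4 fires, +4 burnt (F count now 4)
Step 3: +2 fires, +4 burnt (F count now 2)
Step 4: +1 fires, +2 burnt (F count now 1)
Step 5: +1 fires, +1 burnt (F count now 1)
Step 6: +0 fires, +1 burnt (F count now 0)
Fire out after step 6
Initially T: 14, now '.': 23
Total burnt (originally-T cells now '.'): 12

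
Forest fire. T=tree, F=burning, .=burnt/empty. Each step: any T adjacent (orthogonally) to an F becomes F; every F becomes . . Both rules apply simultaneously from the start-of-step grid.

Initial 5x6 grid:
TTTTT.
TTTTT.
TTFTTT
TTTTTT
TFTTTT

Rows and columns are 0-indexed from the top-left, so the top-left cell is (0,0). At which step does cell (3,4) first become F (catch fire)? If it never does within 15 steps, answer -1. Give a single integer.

Step 1: cell (3,4)='T' (+7 fires, +2 burnt)
Step 2: cell (3,4)='T' (+8 fires, +7 burnt)
Step 3: cell (3,4)='F' (+7 fires, +8 burnt)
  -> target ignites at step 3
Step 4: cell (3,4)='.' (+4 fires, +7 burnt)
Step 5: cell (3,4)='.' (+0 fires, +4 burnt)
  fire out at step 5

3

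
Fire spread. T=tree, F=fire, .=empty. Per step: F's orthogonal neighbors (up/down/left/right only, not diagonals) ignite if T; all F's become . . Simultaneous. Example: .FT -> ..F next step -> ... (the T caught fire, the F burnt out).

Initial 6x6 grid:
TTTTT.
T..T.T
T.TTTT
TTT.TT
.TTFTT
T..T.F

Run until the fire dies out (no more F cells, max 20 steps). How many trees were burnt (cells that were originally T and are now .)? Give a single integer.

Step 1: +4 fires, +2 burnt (F count now 4)
Step 2: +4 fires, +4 burnt (F count now 4)
Step 3: +4 fires, +4 burnt (F count now 4)
Step 4: +3 fires, +4 burnt (F count now 3)
Step 5: +2 fires, +3 burnt (F count now 2)
Step 6: +2 fires, +2 burnt (F count now 2)
Step 7: +3 fires, +2 burnt (F count now 3)
Step 8: +1 fires, +3 burnt (F count now 1)
Step 9: +0 fires, +1 burnt (F count now 0)
Fire out after step 9
Initially T: 24, now '.': 35
Total burnt (originally-T cells now '.'): 23

Answer: 23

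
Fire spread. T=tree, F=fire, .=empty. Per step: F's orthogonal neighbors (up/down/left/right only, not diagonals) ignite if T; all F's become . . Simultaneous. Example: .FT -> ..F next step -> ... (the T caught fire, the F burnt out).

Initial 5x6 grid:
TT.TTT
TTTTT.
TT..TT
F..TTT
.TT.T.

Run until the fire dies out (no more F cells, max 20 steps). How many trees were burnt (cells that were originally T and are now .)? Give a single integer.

Answer: 18

Derivation:
Step 1: +1 fires, +1 burnt (F count now 1)
Step 2: +2 fires, +1 burnt (F count now 2)
Step 3: +2 fires, +2 burnt (F count now 2)
Step 4: +2 fires, +2 burnt (F count now 2)
Step 5: +1 fires, +2 burnt (F count now 1)
Step 6: +2 fires, +1 burnt (F count now 2)
Step 7: +2 fires, +2 burnt (F count now 2)
Step 8: +3 fires, +2 burnt (F count now 3)
Step 9: +3 fires, +3 burnt (F count now 3)
Step 10: +0 fires, +3 burnt (F count now 0)
Fire out after step 10
Initially T: 20, now '.': 28
Total burnt (originally-T cells now '.'): 18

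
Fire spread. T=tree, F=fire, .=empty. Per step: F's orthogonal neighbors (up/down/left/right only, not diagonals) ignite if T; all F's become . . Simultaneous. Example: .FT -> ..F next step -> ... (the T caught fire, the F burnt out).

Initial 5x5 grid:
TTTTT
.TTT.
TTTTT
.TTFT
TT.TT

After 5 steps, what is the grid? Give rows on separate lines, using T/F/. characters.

Step 1: 4 trees catch fire, 1 burn out
  TTTTT
  .TTT.
  TTTFT
  .TF.F
  TT.FT
Step 2: 5 trees catch fire, 4 burn out
  TTTTT
  .TTF.
  TTF.F
  .F...
  TT..F
Step 3: 4 trees catch fire, 5 burn out
  TTTFT
  .TF..
  TF...
  .....
  TF...
Step 4: 5 trees catch fire, 4 burn out
  TTF.F
  .F...
  F....
  .....
  F....
Step 5: 1 trees catch fire, 5 burn out
  TF...
  .....
  .....
  .....
  .....

TF...
.....
.....
.....
.....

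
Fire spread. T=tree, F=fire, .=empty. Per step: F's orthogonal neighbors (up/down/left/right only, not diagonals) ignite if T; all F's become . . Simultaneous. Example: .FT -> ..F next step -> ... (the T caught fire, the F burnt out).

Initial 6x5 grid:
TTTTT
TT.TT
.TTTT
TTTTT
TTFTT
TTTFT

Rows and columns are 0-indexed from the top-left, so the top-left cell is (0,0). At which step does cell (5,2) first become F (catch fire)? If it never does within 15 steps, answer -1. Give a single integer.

Step 1: cell (5,2)='F' (+5 fires, +2 burnt)
  -> target ignites at step 1
Step 2: cell (5,2)='.' (+6 fires, +5 burnt)
Step 3: cell (5,2)='.' (+5 fires, +6 burnt)
Step 4: cell (5,2)='.' (+3 fires, +5 burnt)
Step 5: cell (5,2)='.' (+4 fires, +3 burnt)
Step 6: cell (5,2)='.' (+3 fires, +4 burnt)
Step 7: cell (5,2)='.' (+0 fires, +3 burnt)
  fire out at step 7

1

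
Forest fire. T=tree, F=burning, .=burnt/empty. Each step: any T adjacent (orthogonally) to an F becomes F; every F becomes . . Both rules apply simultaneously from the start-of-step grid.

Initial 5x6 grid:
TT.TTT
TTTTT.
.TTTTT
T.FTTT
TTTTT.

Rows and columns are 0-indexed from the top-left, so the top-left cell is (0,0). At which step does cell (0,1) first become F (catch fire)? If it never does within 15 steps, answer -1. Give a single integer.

Step 1: cell (0,1)='T' (+3 fires, +1 burnt)
Step 2: cell (0,1)='T' (+6 fires, +3 burnt)
Step 3: cell (0,1)='T' (+6 fires, +6 burnt)
Step 4: cell (0,1)='F' (+6 fires, +6 burnt)
  -> target ignites at step 4
Step 5: cell (0,1)='.' (+2 fires, +6 burnt)
Step 6: cell (0,1)='.' (+1 fires, +2 burnt)
Step 7: cell (0,1)='.' (+0 fires, +1 burnt)
  fire out at step 7

4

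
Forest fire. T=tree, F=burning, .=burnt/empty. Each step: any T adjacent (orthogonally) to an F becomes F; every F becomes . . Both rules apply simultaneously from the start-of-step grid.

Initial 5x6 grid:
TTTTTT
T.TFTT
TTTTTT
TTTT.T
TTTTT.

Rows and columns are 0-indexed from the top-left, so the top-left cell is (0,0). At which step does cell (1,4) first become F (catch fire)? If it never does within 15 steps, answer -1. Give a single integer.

Step 1: cell (1,4)='F' (+4 fires, +1 burnt)
  -> target ignites at step 1
Step 2: cell (1,4)='.' (+6 fires, +4 burnt)
Step 3: cell (1,4)='.' (+6 fires, +6 burnt)
Step 4: cell (1,4)='.' (+6 fires, +6 burnt)
Step 5: cell (1,4)='.' (+3 fires, +6 burnt)
Step 6: cell (1,4)='.' (+1 fires, +3 burnt)
Step 7: cell (1,4)='.' (+0 fires, +1 burnt)
  fire out at step 7

1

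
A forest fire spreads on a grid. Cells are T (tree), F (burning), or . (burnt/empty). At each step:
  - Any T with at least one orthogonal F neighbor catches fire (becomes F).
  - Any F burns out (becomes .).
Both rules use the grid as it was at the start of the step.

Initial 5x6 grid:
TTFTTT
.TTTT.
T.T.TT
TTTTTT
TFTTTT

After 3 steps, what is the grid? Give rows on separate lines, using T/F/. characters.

Step 1: 6 trees catch fire, 2 burn out
  TF.FTT
  .TFTT.
  T.T.TT
  TFTTTT
  F.FTTT
Step 2: 8 trees catch fire, 6 burn out
  F...FT
  .F.FT.
  T.F.TT
  F.FTTT
  ...FTT
Step 3: 5 trees catch fire, 8 burn out
  .....F
  ....F.
  F...TT
  ...FTT
  ....FT

.....F
....F.
F...TT
...FTT
....FT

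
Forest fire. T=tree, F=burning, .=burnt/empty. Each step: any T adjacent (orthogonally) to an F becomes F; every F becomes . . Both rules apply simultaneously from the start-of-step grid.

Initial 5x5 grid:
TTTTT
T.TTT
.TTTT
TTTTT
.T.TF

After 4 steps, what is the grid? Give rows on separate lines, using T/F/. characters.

Step 1: 2 trees catch fire, 1 burn out
  TTTTT
  T.TTT
  .TTTT
  TTTTF
  .T.F.
Step 2: 2 trees catch fire, 2 burn out
  TTTTT
  T.TTT
  .TTTF
  TTTF.
  .T...
Step 3: 3 trees catch fire, 2 burn out
  TTTTT
  T.TTF
  .TTF.
  TTF..
  .T...
Step 4: 4 trees catch fire, 3 burn out
  TTTTF
  T.TF.
  .TF..
  TF...
  .T...

TTTTF
T.TF.
.TF..
TF...
.T...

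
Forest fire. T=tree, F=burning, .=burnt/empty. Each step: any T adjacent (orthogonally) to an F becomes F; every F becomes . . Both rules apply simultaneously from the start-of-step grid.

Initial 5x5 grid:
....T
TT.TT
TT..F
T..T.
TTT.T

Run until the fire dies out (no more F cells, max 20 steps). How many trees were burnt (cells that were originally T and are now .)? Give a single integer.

Step 1: +1 fires, +1 burnt (F count now 1)
Step 2: +2 fires, +1 burnt (F count now 2)
Step 3: +0 fires, +2 burnt (F count now 0)
Fire out after step 3
Initially T: 13, now '.': 15
Total burnt (originally-T cells now '.'): 3

Answer: 3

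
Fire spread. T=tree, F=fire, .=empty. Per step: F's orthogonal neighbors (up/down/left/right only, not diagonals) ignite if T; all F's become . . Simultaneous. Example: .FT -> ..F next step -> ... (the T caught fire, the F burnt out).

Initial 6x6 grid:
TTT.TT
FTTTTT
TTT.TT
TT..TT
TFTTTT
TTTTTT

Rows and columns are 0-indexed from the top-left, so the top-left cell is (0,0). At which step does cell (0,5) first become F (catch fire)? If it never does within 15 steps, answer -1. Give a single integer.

Step 1: cell (0,5)='T' (+7 fires, +2 burnt)
Step 2: cell (0,5)='T' (+7 fires, +7 burnt)
Step 3: cell (0,5)='T' (+5 fires, +7 burnt)
Step 4: cell (0,5)='T' (+4 fires, +5 burnt)
Step 5: cell (0,5)='T' (+5 fires, +4 burnt)
Step 6: cell (0,5)='F' (+2 fires, +5 burnt)
  -> target ignites at step 6
Step 7: cell (0,5)='.' (+0 fires, +2 burnt)
  fire out at step 7

6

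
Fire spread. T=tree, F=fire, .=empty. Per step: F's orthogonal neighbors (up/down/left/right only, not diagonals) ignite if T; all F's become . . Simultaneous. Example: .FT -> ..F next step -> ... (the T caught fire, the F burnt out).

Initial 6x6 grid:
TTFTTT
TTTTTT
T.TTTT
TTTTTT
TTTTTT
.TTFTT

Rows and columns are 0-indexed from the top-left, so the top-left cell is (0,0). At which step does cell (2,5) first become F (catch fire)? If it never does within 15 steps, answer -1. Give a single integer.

Step 1: cell (2,5)='T' (+6 fires, +2 burnt)
Step 2: cell (2,5)='T' (+10 fires, +6 burnt)
Step 3: cell (2,5)='T' (+8 fires, +10 burnt)
Step 4: cell (2,5)='T' (+6 fires, +8 burnt)
Step 5: cell (2,5)='F' (+2 fires, +6 burnt)
  -> target ignites at step 5
Step 6: cell (2,5)='.' (+0 fires, +2 burnt)
  fire out at step 6

5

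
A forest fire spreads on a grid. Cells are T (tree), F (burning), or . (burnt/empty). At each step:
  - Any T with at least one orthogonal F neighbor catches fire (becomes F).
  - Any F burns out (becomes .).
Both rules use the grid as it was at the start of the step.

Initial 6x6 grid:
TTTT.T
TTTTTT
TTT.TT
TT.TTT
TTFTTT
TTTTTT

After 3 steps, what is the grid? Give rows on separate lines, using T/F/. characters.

Step 1: 3 trees catch fire, 1 burn out
  TTTT.T
  TTTTTT
  TTT.TT
  TT.TTT
  TF.FTT
  TTFTTT
Step 2: 6 trees catch fire, 3 burn out
  TTTT.T
  TTTTTT
  TTT.TT
  TF.FTT
  F...FT
  TF.FTT
Step 3: 6 trees catch fire, 6 burn out
  TTTT.T
  TTTTTT
  TFT.TT
  F...FT
  .....F
  F...FT

TTTT.T
TTTTTT
TFT.TT
F...FT
.....F
F...FT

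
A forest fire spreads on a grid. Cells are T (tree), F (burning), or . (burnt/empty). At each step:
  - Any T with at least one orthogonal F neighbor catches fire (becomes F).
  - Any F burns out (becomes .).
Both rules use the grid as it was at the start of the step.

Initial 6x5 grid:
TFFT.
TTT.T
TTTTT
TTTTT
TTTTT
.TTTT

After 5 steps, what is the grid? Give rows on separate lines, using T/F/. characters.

Step 1: 4 trees catch fire, 2 burn out
  F..F.
  TFF.T
  TTTTT
  TTTTT
  TTTTT
  .TTTT
Step 2: 3 trees catch fire, 4 burn out
  .....
  F...T
  TFFTT
  TTTTT
  TTTTT
  .TTTT
Step 3: 4 trees catch fire, 3 burn out
  .....
  ....T
  F..FT
  TFFTT
  TTTTT
  .TTTT
Step 4: 5 trees catch fire, 4 burn out
  .....
  ....T
  ....F
  F..FT
  TFFTT
  .TTTT
Step 5: 6 trees catch fire, 5 burn out
  .....
  ....F
  .....
  ....F
  F..FT
  .FFTT

.....
....F
.....
....F
F..FT
.FFTT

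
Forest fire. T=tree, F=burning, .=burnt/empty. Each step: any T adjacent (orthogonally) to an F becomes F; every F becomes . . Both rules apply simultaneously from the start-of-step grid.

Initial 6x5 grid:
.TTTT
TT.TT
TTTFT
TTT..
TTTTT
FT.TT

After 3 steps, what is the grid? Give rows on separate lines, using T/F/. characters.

Step 1: 5 trees catch fire, 2 burn out
  .TTTT
  TT.FT
  TTF.F
  TTT..
  FTTTT
  .F.TT
Step 2: 6 trees catch fire, 5 burn out
  .TTFT
  TT..F
  TF...
  FTF..
  .FTTT
  ...TT
Step 3: 6 trees catch fire, 6 burn out
  .TF.F
  TF...
  F....
  .F...
  ..FTT
  ...TT

.TF.F
TF...
F....
.F...
..FTT
...TT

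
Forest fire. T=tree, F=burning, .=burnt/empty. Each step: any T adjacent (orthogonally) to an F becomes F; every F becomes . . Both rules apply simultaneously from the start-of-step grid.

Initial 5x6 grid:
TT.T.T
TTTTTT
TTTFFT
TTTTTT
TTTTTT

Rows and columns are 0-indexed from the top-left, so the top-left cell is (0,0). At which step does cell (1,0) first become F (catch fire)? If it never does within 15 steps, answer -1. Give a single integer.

Step 1: cell (1,0)='T' (+6 fires, +2 burnt)
Step 2: cell (1,0)='T' (+8 fires, +6 burnt)
Step 3: cell (1,0)='T' (+6 fires, +8 burnt)
Step 4: cell (1,0)='F' (+4 fires, +6 burnt)
  -> target ignites at step 4
Step 5: cell (1,0)='.' (+2 fires, +4 burnt)
Step 6: cell (1,0)='.' (+0 fires, +2 burnt)
  fire out at step 6

4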